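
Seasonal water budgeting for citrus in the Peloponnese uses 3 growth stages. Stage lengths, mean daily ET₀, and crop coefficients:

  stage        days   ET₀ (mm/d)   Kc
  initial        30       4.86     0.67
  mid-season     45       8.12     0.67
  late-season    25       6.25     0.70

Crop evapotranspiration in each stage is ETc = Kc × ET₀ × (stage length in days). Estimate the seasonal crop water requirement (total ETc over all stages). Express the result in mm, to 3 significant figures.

452 mm

initial: 0.67 × 4.86 × 30 = 97.69 mm
mid-season: 0.67 × 8.12 × 45 = 244.82 mm
late-season: 0.70 × 6.25 × 25 = 109.38 mm
Seasonal total = 451.89 mm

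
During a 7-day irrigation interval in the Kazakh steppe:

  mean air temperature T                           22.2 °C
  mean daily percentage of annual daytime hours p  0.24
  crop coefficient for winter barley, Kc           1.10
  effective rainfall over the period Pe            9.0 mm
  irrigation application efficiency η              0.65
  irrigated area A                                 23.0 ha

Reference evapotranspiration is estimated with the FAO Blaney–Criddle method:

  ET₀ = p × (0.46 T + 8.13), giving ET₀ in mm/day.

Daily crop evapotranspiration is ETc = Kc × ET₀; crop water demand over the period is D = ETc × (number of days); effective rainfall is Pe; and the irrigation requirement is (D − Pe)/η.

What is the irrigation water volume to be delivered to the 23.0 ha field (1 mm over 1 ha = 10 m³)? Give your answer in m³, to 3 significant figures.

8810 m³

ET₀ = 0.24 × (0.46 × 22.2 + 8.13) = 0.24 × 18.342 = 4.4021 mm/d
ETc = Kc × ET₀ = 1.10 × 4.4021 = 4.8423 mm/d
Crop demand D = ETc × 7 d = 4.8423 × 7 = 33.896 mm
D − Pe = 33.896 − 9.0 = 24.896 mm
Gross irrigation = 24.896 / 0.65 = 38.302 mm
Volume = 38.302 mm × 23.0 ha × 10 = 8809.5 m³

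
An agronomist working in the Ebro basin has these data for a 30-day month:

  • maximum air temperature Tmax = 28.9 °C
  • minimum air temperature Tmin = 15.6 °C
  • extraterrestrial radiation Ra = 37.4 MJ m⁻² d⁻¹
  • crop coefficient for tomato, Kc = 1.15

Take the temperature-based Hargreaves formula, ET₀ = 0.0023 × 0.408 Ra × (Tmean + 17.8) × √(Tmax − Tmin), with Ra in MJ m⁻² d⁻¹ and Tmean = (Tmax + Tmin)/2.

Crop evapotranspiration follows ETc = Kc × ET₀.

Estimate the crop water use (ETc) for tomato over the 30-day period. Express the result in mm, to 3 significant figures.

Tmean = (28.9 + 15.6)/2 = 22.25 °C
0.408 Ra = 0.408 × 37.4 = 15.2592 mm/d equivalent
ET₀ = 0.0023 × 15.2592 × (22.25 + 17.8) × √13.3 = 0.0023 × 15.2592 × 40.05 × 3.6469 = 5.1261 mm/d
ETc = Kc × ET₀ = 1.15 × 5.1261 = 5.8950 mm/d
Over 30 days: 5.8950 × 30 = 176.850 mm

177 mm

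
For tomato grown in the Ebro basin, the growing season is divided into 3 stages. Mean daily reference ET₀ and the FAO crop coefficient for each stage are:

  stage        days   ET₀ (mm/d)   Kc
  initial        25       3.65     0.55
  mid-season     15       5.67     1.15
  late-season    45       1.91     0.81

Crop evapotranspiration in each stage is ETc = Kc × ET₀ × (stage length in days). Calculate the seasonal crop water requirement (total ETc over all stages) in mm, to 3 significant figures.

initial: 0.55 × 3.65 × 25 = 50.19 mm
mid-season: 1.15 × 5.67 × 15 = 97.81 mm
late-season: 0.81 × 1.91 × 45 = 69.62 mm
Seasonal total = 217.62 mm

218 mm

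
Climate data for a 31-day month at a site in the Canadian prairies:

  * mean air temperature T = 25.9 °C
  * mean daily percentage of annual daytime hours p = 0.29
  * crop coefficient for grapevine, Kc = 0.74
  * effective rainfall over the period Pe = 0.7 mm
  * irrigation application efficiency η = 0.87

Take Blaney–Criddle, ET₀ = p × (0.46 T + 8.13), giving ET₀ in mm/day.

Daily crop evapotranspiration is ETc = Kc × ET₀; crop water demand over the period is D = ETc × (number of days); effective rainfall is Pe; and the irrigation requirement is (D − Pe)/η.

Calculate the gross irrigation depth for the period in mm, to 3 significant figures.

152 mm

ET₀ = 0.29 × (0.46 × 25.9 + 8.13) = 0.29 × 20.044 = 5.8128 mm/d
ETc = Kc × ET₀ = 0.74 × 5.8128 = 4.3015 mm/d
Crop demand D = ETc × 31 d = 4.3015 × 31 = 133.347 mm
D − Pe = 133.347 − 0.7 = 132.647 mm
Gross irrigation = 132.647 / 0.87 = 152.468 mm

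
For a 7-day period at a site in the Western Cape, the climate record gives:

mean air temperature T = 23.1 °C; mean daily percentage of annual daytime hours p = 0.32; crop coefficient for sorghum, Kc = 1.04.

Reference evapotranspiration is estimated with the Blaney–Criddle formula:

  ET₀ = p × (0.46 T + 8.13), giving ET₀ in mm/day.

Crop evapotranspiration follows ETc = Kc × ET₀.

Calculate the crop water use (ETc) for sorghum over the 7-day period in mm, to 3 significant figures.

43.7 mm

ET₀ = 0.32 × (0.46 × 23.1 + 8.13) = 0.32 × 18.756 = 6.0019 mm/d
ETc = Kc × ET₀ = 1.04 × 6.0019 = 6.2420 mm/d
Over 7 days: 6.2420 × 7 = 43.694 mm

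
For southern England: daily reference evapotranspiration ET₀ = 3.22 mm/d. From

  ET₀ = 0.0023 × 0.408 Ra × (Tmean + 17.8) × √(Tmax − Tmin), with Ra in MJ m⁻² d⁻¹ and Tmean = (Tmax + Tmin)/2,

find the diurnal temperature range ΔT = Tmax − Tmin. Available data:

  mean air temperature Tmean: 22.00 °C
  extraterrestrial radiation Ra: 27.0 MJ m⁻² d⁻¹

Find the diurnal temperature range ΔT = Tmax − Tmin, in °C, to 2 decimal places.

10.20 °C

√ΔT = ET₀ / [0.0023 × 0.408 × Ra × (Tmean+17.8)] = 3.22 / (0.0023 × 11.0160 × 39.80) = 3.1932
ΔT = 3.1932² = 10.197 °C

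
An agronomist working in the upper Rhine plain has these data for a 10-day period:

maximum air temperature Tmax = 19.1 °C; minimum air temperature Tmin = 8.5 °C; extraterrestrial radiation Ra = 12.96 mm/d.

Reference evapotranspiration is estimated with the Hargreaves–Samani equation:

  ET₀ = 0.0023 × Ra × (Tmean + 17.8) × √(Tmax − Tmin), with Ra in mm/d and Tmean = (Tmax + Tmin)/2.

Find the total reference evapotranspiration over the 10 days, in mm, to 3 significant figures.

Tmean = (19.1 + 8.5)/2 = 13.80 °C
ET₀ = 0.0023 × 12.96 × (13.80 + 17.8) × √10.6 = 0.0023 × 12.96 × 31.60 × 3.2558 = 3.0667 mm/d
Over 10 days: 3.0667 × 10 = 30.667 mm

30.7 mm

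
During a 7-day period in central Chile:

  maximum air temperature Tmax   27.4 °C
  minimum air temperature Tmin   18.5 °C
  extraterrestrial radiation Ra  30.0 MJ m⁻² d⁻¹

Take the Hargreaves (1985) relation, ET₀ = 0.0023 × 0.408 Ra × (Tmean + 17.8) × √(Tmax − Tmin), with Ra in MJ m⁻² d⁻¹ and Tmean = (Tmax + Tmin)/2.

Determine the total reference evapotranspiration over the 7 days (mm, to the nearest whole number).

24 mm

Tmean = (27.4 + 18.5)/2 = 22.95 °C
0.408 Ra = 0.408 × 30.0 = 12.2400 mm/d equivalent
ET₀ = 0.0023 × 12.2400 × (22.95 + 17.8) × √8.9 = 0.0023 × 12.2400 × 40.75 × 2.9833 = 3.4224 mm/d
Over 7 days: 3.4224 × 7 = 23.957 mm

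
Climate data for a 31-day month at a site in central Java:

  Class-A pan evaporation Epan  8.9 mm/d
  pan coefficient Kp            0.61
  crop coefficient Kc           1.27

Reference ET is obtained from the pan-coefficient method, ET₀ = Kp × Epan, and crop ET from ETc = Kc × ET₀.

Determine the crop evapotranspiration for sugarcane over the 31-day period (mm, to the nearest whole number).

214 mm

ET₀ = 0.61 × 8.9 = 5.4290 mm/d
ETc = Kc × ET₀ = 1.27 × 5.4290 = 6.8948 mm/d
Over 31 days: 6.8948 × 31 = 213.739 mm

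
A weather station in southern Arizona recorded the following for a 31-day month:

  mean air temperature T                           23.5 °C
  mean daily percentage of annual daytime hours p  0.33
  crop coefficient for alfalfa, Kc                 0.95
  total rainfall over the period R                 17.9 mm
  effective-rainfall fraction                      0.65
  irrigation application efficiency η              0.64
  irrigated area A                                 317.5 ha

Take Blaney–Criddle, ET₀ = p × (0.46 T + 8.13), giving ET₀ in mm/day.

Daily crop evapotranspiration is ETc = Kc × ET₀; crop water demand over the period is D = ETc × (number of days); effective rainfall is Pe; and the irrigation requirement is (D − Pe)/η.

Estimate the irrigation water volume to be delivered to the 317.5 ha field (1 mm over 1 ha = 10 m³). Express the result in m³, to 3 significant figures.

ET₀ = 0.33 × (0.46 × 23.5 + 8.13) = 0.33 × 18.940 = 6.2502 mm/d
ETc = Kc × ET₀ = 0.95 × 6.2502 = 5.9377 mm/d
Crop demand D = ETc × 31 d = 5.9377 × 31 = 184.069 mm
Pe = 0.65 × 17.9 = 11.635 mm
D − Pe = 184.069 − 11.635 = 172.434 mm
Gross irrigation = 172.434 / 0.64 = 269.428 mm
Volume = 269.428 mm × 317.5 ha × 10 = 855433.9 m³

855000 m³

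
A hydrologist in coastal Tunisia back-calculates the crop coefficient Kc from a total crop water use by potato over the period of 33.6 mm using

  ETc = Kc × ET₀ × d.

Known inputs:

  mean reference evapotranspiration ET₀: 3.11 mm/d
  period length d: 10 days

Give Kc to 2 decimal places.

1.08

ETc = Kc × ET₀ × d  ⇒  Kc = ETc / (ET₀ × d)
Kc = 33.6 / (3.11 × 10) = 33.6 / 31.10 = 1.0804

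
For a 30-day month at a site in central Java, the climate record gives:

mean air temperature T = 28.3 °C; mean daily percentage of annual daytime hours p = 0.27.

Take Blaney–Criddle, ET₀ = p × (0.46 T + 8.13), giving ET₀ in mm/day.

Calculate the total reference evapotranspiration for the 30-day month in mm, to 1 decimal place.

171.3 mm

ET₀ = 0.27 × (0.46 × 28.3 + 8.13) = 0.27 × 21.148 = 5.7100 mm/d
Monthly total = 5.7100 × 30 = 171.300 mm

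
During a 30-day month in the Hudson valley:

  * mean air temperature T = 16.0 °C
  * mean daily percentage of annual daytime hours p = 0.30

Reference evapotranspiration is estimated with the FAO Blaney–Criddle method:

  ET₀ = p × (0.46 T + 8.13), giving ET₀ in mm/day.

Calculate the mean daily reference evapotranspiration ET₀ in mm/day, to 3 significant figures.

ET₀ = 0.30 × (0.46 × 16.0 + 8.13) = 0.30 × 15.490 = 4.6470 mm/d

4.65 mm/day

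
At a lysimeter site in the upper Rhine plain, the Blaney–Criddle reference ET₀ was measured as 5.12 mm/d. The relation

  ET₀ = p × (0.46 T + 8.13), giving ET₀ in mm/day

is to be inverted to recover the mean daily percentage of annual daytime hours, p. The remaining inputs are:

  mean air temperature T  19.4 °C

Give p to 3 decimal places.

0.300

p = ET₀ / (0.46 T + 8.13) = 5.12 / (0.46 × 19.4 + 8.13) = 5.12 / 17.054 = 0.3002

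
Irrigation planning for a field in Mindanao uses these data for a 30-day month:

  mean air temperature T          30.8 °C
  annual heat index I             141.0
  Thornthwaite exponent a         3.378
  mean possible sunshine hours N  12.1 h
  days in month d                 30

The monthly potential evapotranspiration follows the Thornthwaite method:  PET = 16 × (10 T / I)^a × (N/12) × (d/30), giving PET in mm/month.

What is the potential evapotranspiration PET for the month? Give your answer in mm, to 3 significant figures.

10T/I = 10 × 30.8 / 141.0 = 2.1844
(10T/I)^a = 2.1844^3.378 = 14.0044
Uncorrected PET = 16 × 14.0044 = 224.070 mm
Correction = (N/12)(d/30) = (12.1/12)(30/30) = 1.0083
PET = 224.070 × 1.0083 = 225.930 mm/month

226 mm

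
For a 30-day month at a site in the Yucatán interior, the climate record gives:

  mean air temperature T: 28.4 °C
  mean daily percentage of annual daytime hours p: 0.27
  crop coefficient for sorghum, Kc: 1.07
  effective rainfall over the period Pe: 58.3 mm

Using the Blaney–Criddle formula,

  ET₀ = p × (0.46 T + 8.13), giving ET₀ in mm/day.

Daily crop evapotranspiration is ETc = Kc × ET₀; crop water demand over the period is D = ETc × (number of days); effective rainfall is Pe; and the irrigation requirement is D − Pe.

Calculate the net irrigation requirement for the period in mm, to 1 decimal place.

ET₀ = 0.27 × (0.46 × 28.4 + 8.13) = 0.27 × 21.194 = 5.7224 mm/d
ETc = Kc × ET₀ = 1.07 × 5.7224 = 6.1230 mm/d
Crop demand D = ETc × 30 d = 6.1230 × 30 = 183.690 mm
D − Pe = 183.690 − 58.3 = 125.390 mm

125.4 mm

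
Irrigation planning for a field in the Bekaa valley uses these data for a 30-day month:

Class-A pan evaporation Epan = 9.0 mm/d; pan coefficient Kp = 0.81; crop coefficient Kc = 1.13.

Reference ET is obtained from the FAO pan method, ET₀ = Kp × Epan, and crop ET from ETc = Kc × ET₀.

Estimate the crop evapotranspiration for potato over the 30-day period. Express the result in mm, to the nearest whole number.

247 mm

ET₀ = 0.81 × 9.0 = 7.2900 mm/d
ETc = Kc × ET₀ = 1.13 × 7.2900 = 8.2377 mm/d
Over 30 days: 8.2377 × 30 = 247.131 mm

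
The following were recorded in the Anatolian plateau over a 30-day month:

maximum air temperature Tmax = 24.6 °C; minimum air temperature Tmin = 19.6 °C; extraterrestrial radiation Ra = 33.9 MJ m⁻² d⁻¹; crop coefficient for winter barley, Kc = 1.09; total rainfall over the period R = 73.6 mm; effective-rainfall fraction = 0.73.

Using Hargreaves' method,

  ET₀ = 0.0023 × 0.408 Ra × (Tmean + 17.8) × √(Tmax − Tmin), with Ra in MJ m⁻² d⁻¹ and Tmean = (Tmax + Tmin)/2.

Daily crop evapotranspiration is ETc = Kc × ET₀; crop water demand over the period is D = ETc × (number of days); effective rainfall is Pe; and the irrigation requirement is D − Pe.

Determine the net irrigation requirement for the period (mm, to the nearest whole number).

Tmean = (24.6 + 19.6)/2 = 22.10 °C
0.408 Ra = 0.408 × 33.9 = 13.8312 mm/d equivalent
ET₀ = 0.0023 × 13.8312 × (22.10 + 17.8) × √5.0 = 0.0023 × 13.8312 × 39.90 × 2.2361 = 2.8383 mm/d
ETc = Kc × ET₀ = 1.09 × 2.8383 = 3.0937 mm/d
Crop demand D = ETc × 30 d = 3.0937 × 30 = 92.811 mm
Pe = 0.73 × 73.6 = 53.728 mm
D − Pe = 92.811 − 53.728 = 39.083 mm

39 mm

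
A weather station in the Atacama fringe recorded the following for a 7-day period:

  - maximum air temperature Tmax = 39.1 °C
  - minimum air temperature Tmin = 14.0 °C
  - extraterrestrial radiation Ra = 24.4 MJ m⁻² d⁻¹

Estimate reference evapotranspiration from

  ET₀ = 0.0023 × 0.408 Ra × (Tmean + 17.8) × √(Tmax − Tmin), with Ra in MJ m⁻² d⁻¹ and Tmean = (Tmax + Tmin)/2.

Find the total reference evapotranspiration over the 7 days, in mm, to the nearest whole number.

36 mm

Tmean = (39.1 + 14.0)/2 = 26.55 °C
0.408 Ra = 0.408 × 24.4 = 9.9552 mm/d equivalent
ET₀ = 0.0023 × 9.9552 × (26.55 + 17.8) × √25.1 = 0.0023 × 9.9552 × 44.35 × 5.0100 = 5.0876 mm/d
Over 7 days: 5.0876 × 7 = 35.613 mm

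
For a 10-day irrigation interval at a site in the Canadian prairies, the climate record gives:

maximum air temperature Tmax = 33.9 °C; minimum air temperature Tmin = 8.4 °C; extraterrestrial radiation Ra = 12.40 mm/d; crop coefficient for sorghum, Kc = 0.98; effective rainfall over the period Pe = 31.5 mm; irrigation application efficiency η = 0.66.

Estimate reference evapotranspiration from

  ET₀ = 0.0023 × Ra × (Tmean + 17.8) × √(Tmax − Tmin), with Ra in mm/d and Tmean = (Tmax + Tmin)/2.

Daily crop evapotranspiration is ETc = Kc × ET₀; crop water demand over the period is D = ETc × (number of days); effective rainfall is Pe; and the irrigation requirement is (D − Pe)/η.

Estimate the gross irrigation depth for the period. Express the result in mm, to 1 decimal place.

35.6 mm

Tmean = (33.9 + 8.4)/2 = 21.15 °C
ET₀ = 0.0023 × 12.40 × (21.15 + 17.8) × √25.5 = 0.0023 × 12.40 × 38.95 × 5.0498 = 5.6096 mm/d
ETc = Kc × ET₀ = 0.98 × 5.6096 = 5.4974 mm/d
Crop demand D = ETc × 10 d = 5.4974 × 10 = 54.974 mm
D − Pe = 54.974 − 31.5 = 23.474 mm
Gross irrigation = 23.474 / 0.66 = 35.567 mm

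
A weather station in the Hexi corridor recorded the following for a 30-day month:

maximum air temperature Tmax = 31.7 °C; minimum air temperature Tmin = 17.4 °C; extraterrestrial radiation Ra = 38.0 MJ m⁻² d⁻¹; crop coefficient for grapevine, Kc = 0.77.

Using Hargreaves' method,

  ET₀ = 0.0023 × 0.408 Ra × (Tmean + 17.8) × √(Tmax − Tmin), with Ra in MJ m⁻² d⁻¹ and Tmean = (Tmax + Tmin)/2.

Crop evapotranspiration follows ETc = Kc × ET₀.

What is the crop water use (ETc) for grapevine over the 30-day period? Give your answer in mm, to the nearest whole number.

132 mm

Tmean = (31.7 + 17.4)/2 = 24.55 °C
0.408 Ra = 0.408 × 38.0 = 15.5040 mm/d equivalent
ET₀ = 0.0023 × 15.5040 × (24.55 + 17.8) × √14.3 = 0.0023 × 15.5040 × 42.35 × 3.7815 = 5.7107 mm/d
ETc = Kc × ET₀ = 0.77 × 5.7107 = 4.3972 mm/d
Over 30 days: 4.3972 × 30 = 131.916 mm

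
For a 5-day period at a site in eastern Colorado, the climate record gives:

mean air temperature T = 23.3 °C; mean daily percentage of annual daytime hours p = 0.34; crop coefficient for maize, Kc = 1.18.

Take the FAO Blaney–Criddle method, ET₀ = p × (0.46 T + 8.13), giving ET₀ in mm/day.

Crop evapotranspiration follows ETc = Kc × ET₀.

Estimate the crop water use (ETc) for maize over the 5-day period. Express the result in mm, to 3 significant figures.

ET₀ = 0.34 × (0.46 × 23.3 + 8.13) = 0.34 × 18.848 = 6.4083 mm/d
ETc = Kc × ET₀ = 1.18 × 6.4083 = 7.5618 mm/d
Over 5 days: 7.5618 × 5 = 37.809 mm

37.8 mm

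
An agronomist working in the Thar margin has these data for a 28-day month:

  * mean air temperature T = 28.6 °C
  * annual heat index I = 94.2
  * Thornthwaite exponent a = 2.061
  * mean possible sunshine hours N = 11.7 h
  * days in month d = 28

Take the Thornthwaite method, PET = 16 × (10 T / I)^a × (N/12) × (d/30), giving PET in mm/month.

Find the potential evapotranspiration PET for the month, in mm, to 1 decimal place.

143.6 mm

10T/I = 10 × 28.6 / 94.2 = 3.0361
(10T/I)^a = 3.0361^2.061 = 9.8640
Uncorrected PET = 16 × 9.8640 = 157.824 mm
Correction = (N/12)(d/30) = (11.7/12)(28/30) = 0.9100
PET = 157.824 × 0.9100 = 143.620 mm/month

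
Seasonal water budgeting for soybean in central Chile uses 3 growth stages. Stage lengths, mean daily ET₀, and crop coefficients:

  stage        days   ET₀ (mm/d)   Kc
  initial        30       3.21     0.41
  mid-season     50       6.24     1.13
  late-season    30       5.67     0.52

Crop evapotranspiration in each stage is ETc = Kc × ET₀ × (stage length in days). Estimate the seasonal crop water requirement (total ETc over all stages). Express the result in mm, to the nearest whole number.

480 mm

initial: 0.41 × 3.21 × 30 = 39.48 mm
mid-season: 1.13 × 6.24 × 50 = 352.56 mm
late-season: 0.52 × 5.67 × 30 = 88.45 mm
Seasonal total = 480.49 mm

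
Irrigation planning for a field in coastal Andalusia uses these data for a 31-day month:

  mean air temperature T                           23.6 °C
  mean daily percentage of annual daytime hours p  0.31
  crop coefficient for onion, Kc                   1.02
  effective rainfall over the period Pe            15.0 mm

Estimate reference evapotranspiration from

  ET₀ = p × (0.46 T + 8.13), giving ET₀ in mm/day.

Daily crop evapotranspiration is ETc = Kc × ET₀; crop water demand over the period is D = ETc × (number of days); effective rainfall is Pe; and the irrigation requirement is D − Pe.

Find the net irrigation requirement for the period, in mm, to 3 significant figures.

171 mm

ET₀ = 0.31 × (0.46 × 23.6 + 8.13) = 0.31 × 18.986 = 5.8857 mm/d
ETc = Kc × ET₀ = 1.02 × 5.8857 = 6.0034 mm/d
Crop demand D = ETc × 31 d = 6.0034 × 31 = 186.105 mm
D − Pe = 186.105 − 15.0 = 171.105 mm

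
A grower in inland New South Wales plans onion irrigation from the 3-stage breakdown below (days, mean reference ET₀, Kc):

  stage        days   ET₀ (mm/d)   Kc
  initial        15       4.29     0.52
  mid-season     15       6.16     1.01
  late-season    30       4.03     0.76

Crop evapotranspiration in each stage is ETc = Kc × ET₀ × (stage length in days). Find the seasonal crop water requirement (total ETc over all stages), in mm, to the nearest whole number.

219 mm

initial: 0.52 × 4.29 × 15 = 33.46 mm
mid-season: 1.01 × 6.16 × 15 = 93.32 mm
late-season: 0.76 × 4.03 × 30 = 91.88 mm
Seasonal total = 218.66 mm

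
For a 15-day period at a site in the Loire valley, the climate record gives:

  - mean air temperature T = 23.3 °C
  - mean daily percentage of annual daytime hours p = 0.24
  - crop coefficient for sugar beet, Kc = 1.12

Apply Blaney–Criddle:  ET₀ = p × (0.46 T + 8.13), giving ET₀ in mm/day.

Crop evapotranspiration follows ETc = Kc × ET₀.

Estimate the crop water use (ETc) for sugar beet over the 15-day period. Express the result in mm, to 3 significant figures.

ET₀ = 0.24 × (0.46 × 23.3 + 8.13) = 0.24 × 18.848 = 4.5235 mm/d
ETc = Kc × ET₀ = 1.12 × 4.5235 = 5.0663 mm/d
Over 15 days: 5.0663 × 15 = 75.995 mm

76.0 mm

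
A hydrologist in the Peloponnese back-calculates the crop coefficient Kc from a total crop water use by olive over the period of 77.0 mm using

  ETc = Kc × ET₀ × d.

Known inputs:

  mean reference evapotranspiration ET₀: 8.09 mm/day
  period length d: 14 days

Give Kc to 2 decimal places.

ETc = Kc × ET₀ × d  ⇒  Kc = ETc / (ET₀ × d)
Kc = 77.0 / (8.09 × 14) = 77.0 / 113.26 = 0.6799

0.68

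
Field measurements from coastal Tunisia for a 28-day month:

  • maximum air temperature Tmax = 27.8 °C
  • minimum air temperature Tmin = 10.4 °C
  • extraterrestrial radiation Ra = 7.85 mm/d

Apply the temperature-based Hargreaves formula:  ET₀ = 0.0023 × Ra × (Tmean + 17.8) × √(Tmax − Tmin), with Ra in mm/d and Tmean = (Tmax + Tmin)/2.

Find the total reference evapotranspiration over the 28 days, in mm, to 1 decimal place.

77.8 mm

Tmean = (27.8 + 10.4)/2 = 19.10 °C
ET₀ = 0.0023 × 7.85 × (19.10 + 17.8) × √17.4 = 0.0023 × 7.85 × 36.90 × 4.1713 = 2.7790 mm/d
Over 28 days: 2.7790 × 28 = 77.812 mm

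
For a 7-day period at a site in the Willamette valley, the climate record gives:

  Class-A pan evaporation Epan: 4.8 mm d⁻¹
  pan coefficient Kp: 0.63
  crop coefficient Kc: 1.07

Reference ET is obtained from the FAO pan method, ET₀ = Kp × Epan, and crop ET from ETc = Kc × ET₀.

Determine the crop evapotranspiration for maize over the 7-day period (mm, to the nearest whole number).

23 mm

ET₀ = 0.63 × 4.8 = 3.0240 mm/d
ETc = Kc × ET₀ = 1.07 × 3.0240 = 3.2357 mm/d
Over 7 days: 3.2357 × 7 = 22.650 mm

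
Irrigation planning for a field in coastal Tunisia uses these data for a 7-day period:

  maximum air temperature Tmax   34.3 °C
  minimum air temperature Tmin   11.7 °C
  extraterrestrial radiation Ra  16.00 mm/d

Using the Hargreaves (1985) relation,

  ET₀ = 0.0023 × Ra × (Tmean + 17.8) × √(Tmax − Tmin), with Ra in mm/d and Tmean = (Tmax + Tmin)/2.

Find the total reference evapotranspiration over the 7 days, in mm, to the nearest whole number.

Tmean = (34.3 + 11.7)/2 = 23.00 °C
ET₀ = 0.0023 × 16.00 × (23.00 + 17.8) × √22.6 = 0.0023 × 16.00 × 40.80 × 4.7539 = 7.1377 mm/d
Over 7 days: 7.1377 × 7 = 49.964 mm

50 mm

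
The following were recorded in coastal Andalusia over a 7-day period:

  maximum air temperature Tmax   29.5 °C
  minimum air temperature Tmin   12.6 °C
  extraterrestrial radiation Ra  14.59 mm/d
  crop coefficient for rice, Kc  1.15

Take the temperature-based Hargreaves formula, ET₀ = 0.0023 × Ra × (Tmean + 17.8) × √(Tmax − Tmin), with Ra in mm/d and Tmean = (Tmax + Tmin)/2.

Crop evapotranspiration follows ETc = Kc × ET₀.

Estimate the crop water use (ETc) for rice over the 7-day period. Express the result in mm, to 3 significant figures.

Tmean = (29.5 + 12.6)/2 = 21.05 °C
ET₀ = 0.0023 × 14.59 × (21.05 + 17.8) × √16.9 = 0.0023 × 14.59 × 38.85 × 4.1110 = 5.3595 mm/d
ETc = Kc × ET₀ = 1.15 × 5.3595 = 6.1634 mm/d
Over 7 days: 6.1634 × 7 = 43.144 mm

43.1 mm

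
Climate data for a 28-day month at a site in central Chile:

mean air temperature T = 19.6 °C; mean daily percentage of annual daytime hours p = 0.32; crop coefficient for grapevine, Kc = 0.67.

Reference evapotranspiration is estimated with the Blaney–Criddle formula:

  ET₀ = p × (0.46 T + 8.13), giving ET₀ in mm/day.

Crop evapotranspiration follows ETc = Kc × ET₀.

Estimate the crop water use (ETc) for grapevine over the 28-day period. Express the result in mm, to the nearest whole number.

ET₀ = 0.32 × (0.46 × 19.6 + 8.13) = 0.32 × 17.146 = 5.4867 mm/d
ETc = Kc × ET₀ = 0.67 × 5.4867 = 3.6761 mm/d
Over 28 days: 3.6761 × 28 = 102.931 mm

103 mm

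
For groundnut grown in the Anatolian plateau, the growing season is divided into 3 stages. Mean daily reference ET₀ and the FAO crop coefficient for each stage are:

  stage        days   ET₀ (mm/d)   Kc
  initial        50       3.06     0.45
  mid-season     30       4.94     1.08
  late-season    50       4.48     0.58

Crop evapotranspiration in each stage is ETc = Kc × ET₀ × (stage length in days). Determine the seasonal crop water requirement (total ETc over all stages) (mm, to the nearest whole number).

initial: 0.45 × 3.06 × 50 = 68.85 mm
mid-season: 1.08 × 4.94 × 30 = 160.06 mm
late-season: 0.58 × 4.48 × 50 = 129.92 mm
Seasonal total = 358.83 mm

359 mm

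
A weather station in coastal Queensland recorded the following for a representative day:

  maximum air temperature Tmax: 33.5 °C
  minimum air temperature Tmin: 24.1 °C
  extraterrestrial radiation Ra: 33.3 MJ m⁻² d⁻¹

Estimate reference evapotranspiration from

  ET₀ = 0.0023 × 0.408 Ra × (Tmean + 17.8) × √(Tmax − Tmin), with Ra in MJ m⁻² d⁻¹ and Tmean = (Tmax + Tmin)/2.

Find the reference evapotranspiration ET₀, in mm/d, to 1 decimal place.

Tmean = (33.5 + 24.1)/2 = 28.80 °C
0.408 Ra = 0.408 × 33.3 = 13.5864 mm/d equivalent
ET₀ = 0.0023 × 13.5864 × (28.80 + 17.8) × √9.4 = 0.0023 × 13.5864 × 46.60 × 3.0659 = 4.4645 mm/d

4.5 mm/d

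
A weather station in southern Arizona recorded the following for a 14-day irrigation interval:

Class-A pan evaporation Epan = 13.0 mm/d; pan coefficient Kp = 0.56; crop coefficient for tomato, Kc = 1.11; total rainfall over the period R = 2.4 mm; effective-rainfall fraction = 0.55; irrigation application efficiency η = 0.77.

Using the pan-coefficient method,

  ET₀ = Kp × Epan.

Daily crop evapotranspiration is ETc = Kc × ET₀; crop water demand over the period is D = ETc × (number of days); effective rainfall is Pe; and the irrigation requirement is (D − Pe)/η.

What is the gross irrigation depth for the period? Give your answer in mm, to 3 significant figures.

ET₀ = 0.56 × 13.0 = 7.2800 mm/d
ETc = Kc × ET₀ = 1.11 × 7.2800 = 8.0808 mm/d
Crop demand D = ETc × 14 d = 8.0808 × 14 = 113.131 mm
Pe = 0.55 × 2.4 = 1.320 mm
D − Pe = 113.131 − 1.320 = 111.811 mm
Gross irrigation = 111.811 / 0.77 = 145.209 mm

145 mm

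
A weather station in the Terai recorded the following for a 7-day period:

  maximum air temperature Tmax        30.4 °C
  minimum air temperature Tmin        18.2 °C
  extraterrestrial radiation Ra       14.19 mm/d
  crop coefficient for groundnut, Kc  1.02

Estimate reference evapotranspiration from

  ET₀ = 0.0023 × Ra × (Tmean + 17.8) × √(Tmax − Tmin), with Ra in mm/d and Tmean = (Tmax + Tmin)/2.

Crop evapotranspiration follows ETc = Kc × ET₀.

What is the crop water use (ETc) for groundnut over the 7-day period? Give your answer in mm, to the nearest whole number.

Tmean = (30.4 + 18.2)/2 = 24.30 °C
ET₀ = 0.0023 × 14.19 × (24.30 + 17.8) × √12.2 = 0.0023 × 14.19 × 42.10 × 3.4928 = 4.7992 mm/d
ETc = Kc × ET₀ = 1.02 × 4.7992 = 4.8952 mm/d
Over 7 days: 4.8952 × 7 = 34.266 mm

34 mm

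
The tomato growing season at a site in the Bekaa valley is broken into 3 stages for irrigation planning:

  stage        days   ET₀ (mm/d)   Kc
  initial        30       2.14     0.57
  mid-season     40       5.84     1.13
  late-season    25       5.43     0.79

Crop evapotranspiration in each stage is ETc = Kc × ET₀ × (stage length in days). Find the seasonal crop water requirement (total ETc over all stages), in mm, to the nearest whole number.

initial: 0.57 × 2.14 × 30 = 36.59 mm
mid-season: 1.13 × 5.84 × 40 = 263.97 mm
late-season: 0.79 × 5.43 × 25 = 107.24 mm
Seasonal total = 407.80 mm

408 mm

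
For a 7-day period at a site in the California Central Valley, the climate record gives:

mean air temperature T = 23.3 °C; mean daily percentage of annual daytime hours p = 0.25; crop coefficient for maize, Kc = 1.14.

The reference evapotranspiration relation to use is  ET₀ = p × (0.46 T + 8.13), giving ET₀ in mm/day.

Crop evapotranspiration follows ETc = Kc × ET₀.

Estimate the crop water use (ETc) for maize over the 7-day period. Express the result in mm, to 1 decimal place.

ET₀ = 0.25 × (0.46 × 23.3 + 8.13) = 0.25 × 18.848 = 4.7120 mm/d
ETc = Kc × ET₀ = 1.14 × 4.7120 = 5.3717 mm/d
Over 7 days: 5.3717 × 7 = 37.602 mm

37.6 mm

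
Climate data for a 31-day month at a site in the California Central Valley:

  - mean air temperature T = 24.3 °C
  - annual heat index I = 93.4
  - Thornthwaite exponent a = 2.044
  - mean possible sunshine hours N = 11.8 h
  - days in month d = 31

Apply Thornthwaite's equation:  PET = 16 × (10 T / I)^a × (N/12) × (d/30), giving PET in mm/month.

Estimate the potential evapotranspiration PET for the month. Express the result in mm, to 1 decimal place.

10T/I = 10 × 24.3 / 93.4 = 2.6017
(10T/I)^a = 2.6017^2.044 = 7.0597
Uncorrected PET = 16 × 7.0597 = 112.955 mm
Correction = (N/12)(d/30) = (11.8/12)(31/30) = 1.0161
PET = 112.955 × 1.0161 = 114.774 mm/month

114.8 mm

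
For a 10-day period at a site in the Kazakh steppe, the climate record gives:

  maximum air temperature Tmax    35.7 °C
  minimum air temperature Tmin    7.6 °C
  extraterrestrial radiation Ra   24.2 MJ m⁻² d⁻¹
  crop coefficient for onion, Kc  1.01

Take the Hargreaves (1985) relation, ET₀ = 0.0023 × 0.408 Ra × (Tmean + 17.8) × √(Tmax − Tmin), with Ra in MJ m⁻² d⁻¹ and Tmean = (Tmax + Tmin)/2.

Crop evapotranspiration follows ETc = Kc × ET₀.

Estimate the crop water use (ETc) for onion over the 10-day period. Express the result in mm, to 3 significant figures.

Tmean = (35.7 + 7.6)/2 = 21.65 °C
0.408 Ra = 0.408 × 24.2 = 9.8736 mm/d equivalent
ET₀ = 0.0023 × 9.8736 × (21.65 + 17.8) × √28.1 = 0.0023 × 9.8736 × 39.45 × 5.3009 = 4.7490 mm/d
ETc = Kc × ET₀ = 1.01 × 4.7490 = 4.7965 mm/d
Over 10 days: 4.7965 × 10 = 47.965 mm

48.0 mm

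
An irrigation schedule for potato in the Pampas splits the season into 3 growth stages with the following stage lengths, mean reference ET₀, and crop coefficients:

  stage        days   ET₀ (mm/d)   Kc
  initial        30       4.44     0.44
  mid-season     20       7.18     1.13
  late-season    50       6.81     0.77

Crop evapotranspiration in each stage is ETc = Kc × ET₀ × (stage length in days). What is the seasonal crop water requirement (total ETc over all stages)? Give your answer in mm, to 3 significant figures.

483 mm

initial: 0.44 × 4.44 × 30 = 58.61 mm
mid-season: 1.13 × 7.18 × 20 = 162.27 mm
late-season: 0.77 × 6.81 × 50 = 262.19 mm
Seasonal total = 483.07 mm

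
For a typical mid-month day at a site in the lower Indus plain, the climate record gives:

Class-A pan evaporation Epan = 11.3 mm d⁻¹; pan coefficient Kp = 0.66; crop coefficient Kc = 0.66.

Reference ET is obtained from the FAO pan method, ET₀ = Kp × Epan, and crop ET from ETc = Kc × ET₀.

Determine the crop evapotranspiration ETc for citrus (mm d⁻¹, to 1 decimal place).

4.9 mm d⁻¹

ET₀ = 0.66 × 11.3 = 7.4580 mm/d
ETc = Kc × ET₀ = 0.66 × 7.4580 = 4.9223 mm/d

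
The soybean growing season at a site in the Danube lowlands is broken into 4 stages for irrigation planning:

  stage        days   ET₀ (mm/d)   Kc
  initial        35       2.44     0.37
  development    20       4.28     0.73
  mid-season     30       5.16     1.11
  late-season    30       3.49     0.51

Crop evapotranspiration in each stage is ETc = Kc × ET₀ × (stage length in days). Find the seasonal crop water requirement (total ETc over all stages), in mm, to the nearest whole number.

319 mm

initial: 0.37 × 2.44 × 35 = 31.60 mm
development: 0.73 × 4.28 × 20 = 62.49 mm
mid-season: 1.11 × 5.16 × 30 = 171.83 mm
late-season: 0.51 × 3.49 × 30 = 53.40 mm
Seasonal total = 319.32 mm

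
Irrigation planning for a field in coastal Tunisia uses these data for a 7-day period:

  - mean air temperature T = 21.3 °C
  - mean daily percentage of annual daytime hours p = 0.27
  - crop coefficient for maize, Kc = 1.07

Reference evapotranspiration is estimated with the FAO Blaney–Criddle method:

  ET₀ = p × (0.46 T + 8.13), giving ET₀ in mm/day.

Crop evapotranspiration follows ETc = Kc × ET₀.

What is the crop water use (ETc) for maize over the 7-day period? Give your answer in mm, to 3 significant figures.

ET₀ = 0.27 × (0.46 × 21.3 + 8.13) = 0.27 × 17.928 = 4.8406 mm/d
ETc = Kc × ET₀ = 1.07 × 4.8406 = 5.1794 mm/d
Over 7 days: 5.1794 × 7 = 36.256 mm

36.3 mm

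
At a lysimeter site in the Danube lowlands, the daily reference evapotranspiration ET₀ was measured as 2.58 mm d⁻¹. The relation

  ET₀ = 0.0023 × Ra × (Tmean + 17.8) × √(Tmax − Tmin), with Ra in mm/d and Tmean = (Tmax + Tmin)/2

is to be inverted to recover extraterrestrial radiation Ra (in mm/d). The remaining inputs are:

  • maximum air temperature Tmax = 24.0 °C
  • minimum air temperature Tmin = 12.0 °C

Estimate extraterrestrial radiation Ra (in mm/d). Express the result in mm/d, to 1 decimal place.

Tmean = 18.00 °C; √ΔT = 3.4641
Ra = ET₀ / [0.0023 × (Tmean+17.8) × √ΔT] = 2.58 / (0.0023 × 35.80 × 3.4641) = 9.045 mm/d

9.0 mm/d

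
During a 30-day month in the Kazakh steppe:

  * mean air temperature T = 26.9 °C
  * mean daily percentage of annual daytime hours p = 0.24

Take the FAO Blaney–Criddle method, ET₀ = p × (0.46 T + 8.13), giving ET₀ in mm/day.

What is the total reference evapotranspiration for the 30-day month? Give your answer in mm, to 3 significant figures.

ET₀ = 0.24 × (0.46 × 26.9 + 8.13) = 0.24 × 20.504 = 4.9210 mm/d
Monthly total = 4.9210 × 30 = 147.630 mm

148 mm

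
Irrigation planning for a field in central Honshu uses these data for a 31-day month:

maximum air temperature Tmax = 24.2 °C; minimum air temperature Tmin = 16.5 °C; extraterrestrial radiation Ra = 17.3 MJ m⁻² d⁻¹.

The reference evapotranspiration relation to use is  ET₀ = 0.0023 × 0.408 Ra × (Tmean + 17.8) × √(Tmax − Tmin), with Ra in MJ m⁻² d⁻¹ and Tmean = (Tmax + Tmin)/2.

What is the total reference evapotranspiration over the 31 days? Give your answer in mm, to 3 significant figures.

53.3 mm

Tmean = (24.2 + 16.5)/2 = 20.35 °C
0.408 Ra = 0.408 × 17.3 = 7.0584 mm/d equivalent
ET₀ = 0.0023 × 7.0584 × (20.35 + 17.8) × √7.7 = 0.0023 × 7.0584 × 38.15 × 2.7749 = 1.7186 mm/d
Over 31 days: 1.7186 × 31 = 53.277 mm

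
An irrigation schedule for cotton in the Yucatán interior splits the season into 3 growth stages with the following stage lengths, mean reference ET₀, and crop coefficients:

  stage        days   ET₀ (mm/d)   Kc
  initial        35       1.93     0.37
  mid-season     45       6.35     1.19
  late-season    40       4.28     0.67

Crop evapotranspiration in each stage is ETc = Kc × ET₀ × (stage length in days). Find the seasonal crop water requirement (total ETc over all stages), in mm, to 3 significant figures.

initial: 0.37 × 1.93 × 35 = 24.99 mm
mid-season: 1.19 × 6.35 × 45 = 340.04 mm
late-season: 0.67 × 4.28 × 40 = 114.70 mm
Seasonal total = 479.73 mm

480 mm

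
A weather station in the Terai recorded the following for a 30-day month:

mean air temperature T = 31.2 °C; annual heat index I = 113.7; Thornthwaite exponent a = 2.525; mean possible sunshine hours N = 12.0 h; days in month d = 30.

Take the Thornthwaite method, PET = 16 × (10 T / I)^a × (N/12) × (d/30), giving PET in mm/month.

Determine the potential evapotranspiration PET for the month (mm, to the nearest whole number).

10T/I = 10 × 31.2 / 113.7 = 2.7441
(10T/I)^a = 2.7441^2.525 = 12.7926
Uncorrected PET = 16 × 12.7926 = 204.682 mm
Correction = (N/12)(d/30) = (12.0/12)(30/30) = 1.0000
PET = 204.682 × 1.0000 = 204.682 mm/month

205 mm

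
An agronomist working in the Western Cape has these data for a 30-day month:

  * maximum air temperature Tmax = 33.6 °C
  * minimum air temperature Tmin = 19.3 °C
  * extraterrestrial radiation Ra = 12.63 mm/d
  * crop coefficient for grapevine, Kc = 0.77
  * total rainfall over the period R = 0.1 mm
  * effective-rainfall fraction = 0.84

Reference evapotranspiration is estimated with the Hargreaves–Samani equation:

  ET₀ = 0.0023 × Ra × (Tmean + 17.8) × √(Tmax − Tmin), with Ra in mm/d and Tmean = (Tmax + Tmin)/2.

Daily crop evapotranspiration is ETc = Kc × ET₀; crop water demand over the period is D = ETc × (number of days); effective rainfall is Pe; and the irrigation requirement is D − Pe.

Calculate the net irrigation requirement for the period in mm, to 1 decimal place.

Tmean = (33.6 + 19.3)/2 = 26.45 °C
ET₀ = 0.0023 × 12.63 × (26.45 + 17.8) × √14.3 = 0.0023 × 12.63 × 44.25 × 3.7815 = 4.8608 mm/d
ETc = Kc × ET₀ = 0.77 × 4.8608 = 3.7428 mm/d
Crop demand D = ETc × 30 d = 3.7428 × 30 = 112.284 mm
Pe = 0.84 × 0.1 = 0.084 mm
D − Pe = 112.284 − 0.084 = 112.200 mm

112.2 mm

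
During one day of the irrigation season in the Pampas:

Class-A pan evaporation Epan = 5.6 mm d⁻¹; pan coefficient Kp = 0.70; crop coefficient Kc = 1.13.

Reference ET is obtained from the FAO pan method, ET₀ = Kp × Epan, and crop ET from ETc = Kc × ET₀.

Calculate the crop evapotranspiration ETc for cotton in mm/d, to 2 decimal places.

4.43 mm/d

ET₀ = 0.70 × 5.6 = 3.9200 mm/d
ETc = Kc × ET₀ = 1.13 × 3.9200 = 4.4296 mm/d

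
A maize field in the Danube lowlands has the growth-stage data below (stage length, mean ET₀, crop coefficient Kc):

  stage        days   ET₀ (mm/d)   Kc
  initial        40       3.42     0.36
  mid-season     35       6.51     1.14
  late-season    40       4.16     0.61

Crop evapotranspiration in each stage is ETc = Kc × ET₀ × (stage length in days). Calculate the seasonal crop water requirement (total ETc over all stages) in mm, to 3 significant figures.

initial: 0.36 × 3.42 × 40 = 49.25 mm
mid-season: 1.14 × 6.51 × 35 = 259.75 mm
late-season: 0.61 × 4.16 × 40 = 101.50 mm
Seasonal total = 410.50 mm

411 mm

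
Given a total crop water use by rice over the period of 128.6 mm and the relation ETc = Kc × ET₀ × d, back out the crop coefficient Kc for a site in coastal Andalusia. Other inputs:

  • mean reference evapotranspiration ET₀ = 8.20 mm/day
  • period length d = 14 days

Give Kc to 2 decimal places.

1.12

ETc = Kc × ET₀ × d  ⇒  Kc = ETc / (ET₀ × d)
Kc = 128.6 / (8.20 × 14) = 128.6 / 114.80 = 1.1202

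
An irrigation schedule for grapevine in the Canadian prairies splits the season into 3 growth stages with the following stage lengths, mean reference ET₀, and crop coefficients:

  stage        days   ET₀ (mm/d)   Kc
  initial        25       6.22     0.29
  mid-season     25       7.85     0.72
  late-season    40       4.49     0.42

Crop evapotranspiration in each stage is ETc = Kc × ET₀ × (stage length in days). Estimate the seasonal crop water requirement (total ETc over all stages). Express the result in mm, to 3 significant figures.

262 mm

initial: 0.29 × 6.22 × 25 = 45.10 mm
mid-season: 0.72 × 7.85 × 25 = 141.30 mm
late-season: 0.42 × 4.49 × 40 = 75.43 mm
Seasonal total = 261.83 mm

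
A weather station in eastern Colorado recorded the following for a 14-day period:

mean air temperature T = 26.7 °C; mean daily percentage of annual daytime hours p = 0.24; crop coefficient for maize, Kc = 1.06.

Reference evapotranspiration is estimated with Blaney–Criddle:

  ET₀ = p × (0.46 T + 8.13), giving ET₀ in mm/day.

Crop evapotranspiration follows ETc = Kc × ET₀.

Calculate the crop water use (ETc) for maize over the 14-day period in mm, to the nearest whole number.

ET₀ = 0.24 × (0.46 × 26.7 + 8.13) = 0.24 × 20.412 = 4.8989 mm/d
ETc = Kc × ET₀ = 1.06 × 4.8989 = 5.1928 mm/d
Over 14 days: 5.1928 × 14 = 72.699 mm

73 mm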